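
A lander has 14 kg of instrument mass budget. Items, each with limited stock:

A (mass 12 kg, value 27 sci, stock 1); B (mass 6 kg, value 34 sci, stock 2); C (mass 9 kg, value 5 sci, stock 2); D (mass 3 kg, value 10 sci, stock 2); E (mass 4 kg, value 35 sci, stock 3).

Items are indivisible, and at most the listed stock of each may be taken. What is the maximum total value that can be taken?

Top feasible selections:
- 3×E: mass 12, value 105
- 1×B + 2×E: mass 14, value 104
- 2×D + 2×E: mass 14, value 90
- 1×D + 2×E: mass 11, value 80
Best: 105 sci.

105 sci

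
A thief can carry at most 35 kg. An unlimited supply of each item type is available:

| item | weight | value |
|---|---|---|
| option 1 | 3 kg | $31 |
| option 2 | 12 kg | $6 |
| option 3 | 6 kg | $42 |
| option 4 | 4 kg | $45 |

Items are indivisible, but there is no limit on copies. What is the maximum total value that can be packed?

Best value-per-unit is option 4 at 45/4; filling with it alone gives 8×45 = 360.
Optimal mix: 1×option 1 + 8×option 4 → weight 35, value 391.

$391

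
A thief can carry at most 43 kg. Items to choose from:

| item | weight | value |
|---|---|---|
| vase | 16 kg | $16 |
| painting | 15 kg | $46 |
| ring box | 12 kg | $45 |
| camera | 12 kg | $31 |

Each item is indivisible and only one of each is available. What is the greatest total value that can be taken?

Check high-value combinations within 43 kg:
- painting+ring box+camera: weight 15+12+12=39, value 46+45+31=122
- vase+painting+ring box: weight 16+15+12=43, value 16+46+45=107
- vase+painting+camera: weight 16+15+12=43, value 16+46+31=93
Best: $122.

$122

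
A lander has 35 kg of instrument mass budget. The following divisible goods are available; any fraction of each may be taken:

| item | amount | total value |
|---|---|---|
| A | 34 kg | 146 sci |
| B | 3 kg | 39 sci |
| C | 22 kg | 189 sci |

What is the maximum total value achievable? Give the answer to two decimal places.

270.94

Take in order of value per unit:
- B (39/3 per unit): all 3 → value 39, running total 39.00
- C (189/22 per unit): all 22 → value 189, running total 228.00
- A (146/34 per unit): 10 of 34 → value 10×146/34 = 42.9412, running total 270.94
Total 270.94.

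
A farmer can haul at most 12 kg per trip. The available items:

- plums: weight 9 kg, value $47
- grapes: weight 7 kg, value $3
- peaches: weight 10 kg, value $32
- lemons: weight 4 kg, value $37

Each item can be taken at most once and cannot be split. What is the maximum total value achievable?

Check high-value combinations within 12 kg:
- plums: weight 9, value 47
- grapes+lemons: weight 7+4=11, value 3+37=40
- lemons: weight 4, value 37
- peaches: weight 10, value 32
- grapes: weight 7, value 3
Best: $47.

$47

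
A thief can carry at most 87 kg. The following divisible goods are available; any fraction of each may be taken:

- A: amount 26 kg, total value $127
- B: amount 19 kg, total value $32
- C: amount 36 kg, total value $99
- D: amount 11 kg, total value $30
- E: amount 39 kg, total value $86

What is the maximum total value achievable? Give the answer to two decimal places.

Take in order of value per unit:
- A (127/26 per unit): all 26 → value 127, running total 127.00
- C (99/36 per unit): all 36 → value 99, running total 226.00
- D (30/11 per unit): all 11 → value 30, running total 256.00
- E (86/39 per unit): 14 of 39 → value 14×86/39 = 30.8718, running total 286.87
Total 286.87.

286.87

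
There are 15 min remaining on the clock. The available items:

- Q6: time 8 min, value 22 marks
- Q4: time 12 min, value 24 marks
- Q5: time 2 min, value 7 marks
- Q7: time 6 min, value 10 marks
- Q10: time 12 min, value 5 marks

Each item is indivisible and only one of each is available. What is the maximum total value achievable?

Check high-value combinations within 15 min:
- Q6+Q7: time 8+6=14, value 22+10=32
- Q4+Q5: time 12+2=14, value 24+7=31
- Q6+Q5: time 8+2=10, value 22+7=29
- Q4: time 12, value 24
- Q6: time 8, value 22
Best: 32 marks.

32 marks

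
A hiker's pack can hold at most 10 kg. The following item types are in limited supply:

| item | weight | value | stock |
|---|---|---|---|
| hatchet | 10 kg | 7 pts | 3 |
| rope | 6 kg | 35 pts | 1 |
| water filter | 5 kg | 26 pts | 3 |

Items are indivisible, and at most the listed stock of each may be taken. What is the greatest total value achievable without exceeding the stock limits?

52 pts

Best selections within weight 10 and stock limits:
- 2×water filter: weight 10, value 52
- 1×rope: weight 6, value 35
Best: 52 pts.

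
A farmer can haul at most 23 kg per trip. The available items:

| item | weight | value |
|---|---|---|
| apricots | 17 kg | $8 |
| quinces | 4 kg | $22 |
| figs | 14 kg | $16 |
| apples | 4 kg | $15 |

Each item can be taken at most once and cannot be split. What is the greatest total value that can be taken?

This is a 0/1 knapsack; check combinations near the capacity.
- quinces+figs+apples: weight 4+14+4=22, value 22+16+15=53
- quinces+figs: weight 4+14=18, value 22+16=38
- quinces+apples: weight 4+4=8, value 22+15=37
Best: $53.

$53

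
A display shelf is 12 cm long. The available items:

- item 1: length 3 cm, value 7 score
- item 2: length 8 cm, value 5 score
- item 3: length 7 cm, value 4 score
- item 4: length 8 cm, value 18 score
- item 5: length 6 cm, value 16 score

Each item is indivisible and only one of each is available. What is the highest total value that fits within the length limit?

25 score

Check high-value combinations within 12 cm:
- item 1+item 4: length 3+8=11, value 7+18=25
- item 1+item 5: length 3+6=9, value 7+16=23
- item 4: length 8, value 18
- item 5: length 6, value 16
Best: 25 score.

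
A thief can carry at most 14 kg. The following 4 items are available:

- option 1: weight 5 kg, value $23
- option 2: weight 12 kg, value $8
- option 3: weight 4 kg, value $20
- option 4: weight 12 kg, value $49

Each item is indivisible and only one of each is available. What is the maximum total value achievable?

Check high-value combinations within 14 kg:
- option 4: weight 12, value 49
- option 1+option 3: weight 5+4=9, value 23+20=43
- option 1: weight 5, value 23
- option 3: weight 4, value 20
Best: $49.

$49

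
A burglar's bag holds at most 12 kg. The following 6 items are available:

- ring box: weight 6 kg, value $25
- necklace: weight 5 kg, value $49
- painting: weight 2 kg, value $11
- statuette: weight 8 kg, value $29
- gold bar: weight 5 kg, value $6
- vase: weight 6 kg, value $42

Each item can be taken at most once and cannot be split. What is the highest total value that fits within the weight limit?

$91

This is a 0/1 knapsack; check combinations near the capacity.
- necklace+vase: weight 5+6=11, value 49+42=91
- ring box+necklace: weight 6+5=11, value 25+49=74
- ring box+vase: weight 6+6=12, value 25+42=67
Best: $91.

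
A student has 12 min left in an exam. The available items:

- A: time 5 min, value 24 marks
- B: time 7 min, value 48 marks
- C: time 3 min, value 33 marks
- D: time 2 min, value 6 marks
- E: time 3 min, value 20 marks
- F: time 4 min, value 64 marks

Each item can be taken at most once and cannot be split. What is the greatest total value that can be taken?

123 marks

Check high-value combinations within 12 min:
- C+D+E+F: time 3+2+3+4=12, value 33+6+20+64=123
- A+C+F: time 5+3+4=12, value 24+33+64=121
- C+E+F: time 3+3+4=10, value 33+20+64=117
- B+F: time 7+4=11, value 48+64=112
- A+E+F: time 5+3+4=12, value 24+20+64=108
Best: 123 marks.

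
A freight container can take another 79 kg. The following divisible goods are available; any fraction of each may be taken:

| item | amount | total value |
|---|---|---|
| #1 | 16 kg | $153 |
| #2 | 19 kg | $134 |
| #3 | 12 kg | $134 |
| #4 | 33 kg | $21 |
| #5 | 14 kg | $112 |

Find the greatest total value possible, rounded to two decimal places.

Take in order of value per unit:
- #3 (134/12 per unit): all 12 → value 134, running total 134.00
- #1 (153/16 per unit): all 16 → value 153, running total 287.00
- #5 (112/14 per unit): all 14 → value 112, running total 399.00
- #2 (134/19 per unit): all 19 → value 134, running total 533.00
- #4 (21/33 per unit): 18 of 33 → value 18×21/33 = 11.4545, running total 544.45
Total 544.45.

544.45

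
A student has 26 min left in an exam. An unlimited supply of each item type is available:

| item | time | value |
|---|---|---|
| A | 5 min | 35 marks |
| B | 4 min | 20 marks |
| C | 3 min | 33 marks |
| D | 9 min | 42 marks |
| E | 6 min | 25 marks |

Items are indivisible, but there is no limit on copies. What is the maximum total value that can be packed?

266 marks

Best value-per-unit is C at 33/3; filling with it alone gives 8×33 = 264.
Optimal mix: 1×A + 7×C → time 26, value 266.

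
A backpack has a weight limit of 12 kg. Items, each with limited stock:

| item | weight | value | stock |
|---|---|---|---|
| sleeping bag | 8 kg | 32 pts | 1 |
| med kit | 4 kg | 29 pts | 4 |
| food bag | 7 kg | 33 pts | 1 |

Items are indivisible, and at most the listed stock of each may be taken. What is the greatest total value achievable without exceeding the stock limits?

Best selections within weight 12 and stock limits:
- 3×med kit: weight 12, value 87
- 1×med kit + 1×food bag: weight 11, value 62
Best: 87 pts.

87 pts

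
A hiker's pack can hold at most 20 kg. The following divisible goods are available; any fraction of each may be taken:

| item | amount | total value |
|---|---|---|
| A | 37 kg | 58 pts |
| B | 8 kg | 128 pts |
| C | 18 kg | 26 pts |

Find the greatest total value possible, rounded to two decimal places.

146.81

Take in order of value per unit:
- B (128/8 per unit): all 8 → value 128, running total 128.00
- A (58/37 per unit): 12 of 37 → value 12×58/37 = 18.8108, running total 146.81
Total 146.81.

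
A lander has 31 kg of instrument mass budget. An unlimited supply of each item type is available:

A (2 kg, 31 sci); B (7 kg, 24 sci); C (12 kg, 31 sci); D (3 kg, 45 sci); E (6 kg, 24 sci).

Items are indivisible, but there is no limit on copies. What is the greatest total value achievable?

479 sci

Best value-per-unit is A at 31/2; filling with it alone gives 15×31 = 465.
Optimal mix: 14×A + 1×D → mass 31, value 479.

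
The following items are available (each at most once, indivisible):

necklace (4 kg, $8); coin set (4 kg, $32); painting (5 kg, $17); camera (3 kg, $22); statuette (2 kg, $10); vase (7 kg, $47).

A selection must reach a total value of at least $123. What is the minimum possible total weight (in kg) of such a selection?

21

Subsets with value ≥ 123, sorted by total weight:
- coin set+painting+camera+statuette+vase: weight 21, value 128
- necklace+coin set+painting+camera+vase: weight 23, value 126
- necklace+coin set+painting+camera+statuette+vase: weight 25, value 136
Minimum weight: 21 kg.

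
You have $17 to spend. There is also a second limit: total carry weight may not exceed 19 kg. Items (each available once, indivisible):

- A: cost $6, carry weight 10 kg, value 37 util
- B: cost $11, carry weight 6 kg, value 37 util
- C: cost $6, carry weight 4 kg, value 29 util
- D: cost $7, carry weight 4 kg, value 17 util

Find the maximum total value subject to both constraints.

74 util

Feasible sets respecting both limits:
- A+B: cost 17, carry weight 16, value 74
- A+C: cost 12, carry weight 14, value 66
- B+C: cost 17, carry weight 10, value 66
Best: 74 util.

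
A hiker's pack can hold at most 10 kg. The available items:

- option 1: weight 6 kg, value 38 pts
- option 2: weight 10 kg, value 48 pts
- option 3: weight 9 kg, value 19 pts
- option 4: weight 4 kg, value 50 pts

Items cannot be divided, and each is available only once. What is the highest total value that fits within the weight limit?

88 pts

Check high-value combinations within 10 kg:
- option 1+option 4: weight 6+4=10, value 38+50=88
- option 4: weight 4, value 50
- option 2: weight 10, value 48
- option 1: weight 6, value 38
Best: 88 pts.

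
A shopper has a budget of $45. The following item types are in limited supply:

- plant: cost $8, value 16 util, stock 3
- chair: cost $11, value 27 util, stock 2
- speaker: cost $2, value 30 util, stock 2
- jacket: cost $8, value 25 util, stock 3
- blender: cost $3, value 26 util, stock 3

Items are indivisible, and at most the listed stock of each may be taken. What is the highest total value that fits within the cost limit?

Top feasible selections:
- 1×plant + 2×speaker + 3×jacket + 3×blender: cost 45, value 229
- 2×plant + 2×speaker + 2×jacket + 3×blender: cost 45, value 220
- 2×chair + 2×speaker + 1×jacket + 3×blender: cost 43, value 217
- 1×chair + 2×speaker + 2×jacket + 3×blender: cost 40, value 215
Best: 229 util.

229 util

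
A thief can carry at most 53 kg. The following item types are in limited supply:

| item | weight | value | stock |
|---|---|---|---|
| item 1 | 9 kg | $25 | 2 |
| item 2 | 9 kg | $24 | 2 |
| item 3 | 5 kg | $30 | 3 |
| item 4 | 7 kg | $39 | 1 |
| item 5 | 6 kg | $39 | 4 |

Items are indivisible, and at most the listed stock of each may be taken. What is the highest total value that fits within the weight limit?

Top feasible selections:
- 3×item 3 + 1×item 4 + 4×item 5: weight 46, value 285
- 1×item 1 + 2×item 3 + 1×item 4 + 4×item 5: weight 50, value 280
Best: $285.

$285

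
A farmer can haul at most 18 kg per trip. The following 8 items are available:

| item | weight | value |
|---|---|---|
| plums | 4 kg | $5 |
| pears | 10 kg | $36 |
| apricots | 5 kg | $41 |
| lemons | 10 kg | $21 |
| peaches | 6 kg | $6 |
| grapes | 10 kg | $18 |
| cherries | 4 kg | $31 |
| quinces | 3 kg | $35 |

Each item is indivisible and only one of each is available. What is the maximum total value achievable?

$113

Check high-value combinations within 18 kg:
- apricots+peaches+cherries+quinces: weight 5+6+4+3=18, value 41+6+31+35=113
- plums+apricots+cherries+quinces: weight 4+5+4+3=16, value 5+41+31+35=112
- pears+apricots+quinces: weight 10+5+3=18, value 36+41+35=112
Best: $113.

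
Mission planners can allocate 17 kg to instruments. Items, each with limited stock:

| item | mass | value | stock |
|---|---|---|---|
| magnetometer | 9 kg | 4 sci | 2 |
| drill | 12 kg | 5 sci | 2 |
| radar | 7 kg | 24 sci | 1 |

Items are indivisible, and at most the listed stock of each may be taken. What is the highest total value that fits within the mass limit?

Best selections within mass 17 and stock limits:
- 1×magnetometer + 1×radar: mass 16, value 28
- 1×radar: mass 7, value 24
Best: 28 sci.

28 sci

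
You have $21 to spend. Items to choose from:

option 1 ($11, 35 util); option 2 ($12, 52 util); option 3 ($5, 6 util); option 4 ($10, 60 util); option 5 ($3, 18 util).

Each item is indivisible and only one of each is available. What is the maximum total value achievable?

95 util

Check high-value combinations within $21:
- option 1+option 4: cost 11+10=21, value 35+60=95
- option 3+option 4+option 5: cost 5+10+3=18, value 6+60+18=84
- option 4+option 5: cost 10+3=13, value 60+18=78
- option 2+option 3+option 5: cost 12+5+3=20, value 52+6+18=76
Best: 95 util.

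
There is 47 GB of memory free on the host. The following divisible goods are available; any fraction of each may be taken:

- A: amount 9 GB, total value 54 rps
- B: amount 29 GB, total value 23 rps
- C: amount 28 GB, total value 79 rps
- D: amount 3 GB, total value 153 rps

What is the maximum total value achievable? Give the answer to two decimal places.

291.55

Take in order of value per unit:
- D (153/3 per unit): all 3 → value 153, running total 153.00
- A (54/9 per unit): all 9 → value 54, running total 207.00
- C (79/28 per unit): all 28 → value 79, running total 286.00
- B (23/29 per unit): 7 of 29 → value 7×23/29 = 5.5517, running total 291.55
Total 291.55.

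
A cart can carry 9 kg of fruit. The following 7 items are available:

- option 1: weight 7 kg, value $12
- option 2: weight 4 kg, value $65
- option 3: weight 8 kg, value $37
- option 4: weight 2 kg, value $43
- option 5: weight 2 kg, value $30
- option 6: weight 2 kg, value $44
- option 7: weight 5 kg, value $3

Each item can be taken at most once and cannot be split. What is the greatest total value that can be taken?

Check high-value combinations within 9 kg:
- option 2+option 4+option 6: weight 4+2+2=8, value 65+43+44=152
- option 2+option 5+option 6: weight 4+2+2=8, value 65+30+44=139
- option 2+option 4+option 5: weight 4+2+2=8, value 65+43+30=138
- option 4+option 5+option 6: weight 2+2+2=6, value 43+30+44=117
- option 2+option 6: weight 4+2=6, value 65+44=109
Best: $152.

$152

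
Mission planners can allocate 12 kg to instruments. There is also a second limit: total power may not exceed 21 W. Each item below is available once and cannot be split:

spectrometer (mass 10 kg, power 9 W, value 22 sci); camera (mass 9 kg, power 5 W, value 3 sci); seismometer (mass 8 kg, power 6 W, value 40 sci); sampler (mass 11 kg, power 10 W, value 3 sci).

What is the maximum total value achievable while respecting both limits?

Feasible sets respecting both limits:
- seismometer: mass 8, power 6, value 40
- spectrometer: mass 10, power 9, value 22
- camera: mass 9, power 5, value 3
Best: 40 sci.

40 sci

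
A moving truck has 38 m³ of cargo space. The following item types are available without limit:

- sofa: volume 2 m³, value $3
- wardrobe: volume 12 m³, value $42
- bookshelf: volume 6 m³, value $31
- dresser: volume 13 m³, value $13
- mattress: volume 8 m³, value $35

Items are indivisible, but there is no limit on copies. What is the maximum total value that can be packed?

Best value-per-unit is bookshelf at 31/6; filling with it alone gives 6×31 = 186.
Optimal mix: 5×bookshelf + 1×mattress → volume 38, value 190.

$190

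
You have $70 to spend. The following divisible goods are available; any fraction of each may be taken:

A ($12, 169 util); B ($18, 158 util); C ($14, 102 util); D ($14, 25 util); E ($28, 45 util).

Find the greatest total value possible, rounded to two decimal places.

Take in order of value per unit:
- A (169/12 per unit): all 12 → value 169, running total 169.00
- B (158/18 per unit): all 18 → value 158, running total 327.00
- C (102/14 per unit): all 14 → value 102, running total 429.00
- D (25/14 per unit): all 14 → value 25, running total 454.00
- E (45/28 per unit): 12 of 28 → value 12×45/28 = 19.2857, running total 473.29
Total 473.29.

473.29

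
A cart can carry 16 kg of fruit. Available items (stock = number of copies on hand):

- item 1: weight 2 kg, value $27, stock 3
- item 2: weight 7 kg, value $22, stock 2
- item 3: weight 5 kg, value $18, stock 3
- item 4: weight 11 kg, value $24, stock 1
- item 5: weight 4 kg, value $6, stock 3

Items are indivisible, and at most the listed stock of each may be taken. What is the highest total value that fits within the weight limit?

Top feasible selections:
- 3×item 1 + 2×item 3: weight 16, value 117
- 3×item 1 + 1×item 3 + 1×item 5: weight 15, value 105
- 3×item 1 + 1×item 2: weight 13, value 103
- 3×item 1 + 1×item 3: weight 11, value 99
Best: $117.

$117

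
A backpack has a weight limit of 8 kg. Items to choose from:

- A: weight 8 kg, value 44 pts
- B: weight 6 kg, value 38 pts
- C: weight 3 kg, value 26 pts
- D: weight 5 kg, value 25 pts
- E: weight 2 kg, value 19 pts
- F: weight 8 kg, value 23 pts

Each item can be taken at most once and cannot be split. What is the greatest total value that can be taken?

This is a 0/1 knapsack; check combinations near the capacity.
- B+E: weight 6+2=8, value 38+19=57
- C+D: weight 3+5=8, value 26+25=51
- C+E: weight 3+2=5, value 26+19=45
Best: 57 pts.

57 pts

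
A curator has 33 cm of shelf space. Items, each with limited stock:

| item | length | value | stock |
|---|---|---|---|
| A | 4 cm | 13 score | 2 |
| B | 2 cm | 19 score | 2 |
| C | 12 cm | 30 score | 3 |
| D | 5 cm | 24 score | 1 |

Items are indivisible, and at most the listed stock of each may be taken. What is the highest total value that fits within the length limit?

122 score

Top feasible selections:
- 2×B + 2×C + 1×D: length 33, value 122
- 2×A + 2×B + 1×C + 1×D: length 29, value 118
Best: 122 score.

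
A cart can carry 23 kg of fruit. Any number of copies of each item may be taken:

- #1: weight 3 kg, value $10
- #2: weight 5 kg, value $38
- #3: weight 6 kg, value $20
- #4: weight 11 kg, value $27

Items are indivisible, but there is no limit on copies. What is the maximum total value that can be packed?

$162

Best value-per-unit is #2 at 38/5; filling with it alone gives 4×38 = 152.
Optimal mix: 1×#1 + 4×#2 → weight 23, value 162.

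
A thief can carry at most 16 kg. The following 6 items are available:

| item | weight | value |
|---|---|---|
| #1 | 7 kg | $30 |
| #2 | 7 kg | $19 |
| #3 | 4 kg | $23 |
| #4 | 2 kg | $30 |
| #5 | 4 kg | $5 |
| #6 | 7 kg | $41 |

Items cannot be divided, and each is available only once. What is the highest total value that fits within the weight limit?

$101

Check high-value combinations within 16 kg:
- #1+#4+#6: weight 7+2+7=16, value 30+30+41=101
- #3+#4+#6: weight 4+2+7=13, value 23+30+41=94
- #2+#4+#6: weight 7+2+7=16, value 19+30+41=90
- #1+#3+#4: weight 7+4+2=13, value 30+23+30=83
Best: $101.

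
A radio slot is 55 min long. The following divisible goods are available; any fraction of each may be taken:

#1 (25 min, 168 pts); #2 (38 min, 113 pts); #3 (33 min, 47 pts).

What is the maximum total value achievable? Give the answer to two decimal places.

Take in order of value per unit:
- #1 (168/25 per unit): all 25 → value 168, running total 168.00
- #2 (113/38 per unit): 30 of 38 → value 30×113/38 = 89.2105, running total 257.21
Total 257.21.

257.21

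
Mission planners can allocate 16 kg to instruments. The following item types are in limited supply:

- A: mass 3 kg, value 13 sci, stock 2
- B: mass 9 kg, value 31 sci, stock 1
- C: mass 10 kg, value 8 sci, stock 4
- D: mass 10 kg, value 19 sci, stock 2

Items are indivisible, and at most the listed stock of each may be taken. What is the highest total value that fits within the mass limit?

57 sci

Best selections within mass 16 and stock limits:
- 2×A + 1×B: mass 15, value 57
- 2×A + 1×D: mass 16, value 45
Best: 57 sci.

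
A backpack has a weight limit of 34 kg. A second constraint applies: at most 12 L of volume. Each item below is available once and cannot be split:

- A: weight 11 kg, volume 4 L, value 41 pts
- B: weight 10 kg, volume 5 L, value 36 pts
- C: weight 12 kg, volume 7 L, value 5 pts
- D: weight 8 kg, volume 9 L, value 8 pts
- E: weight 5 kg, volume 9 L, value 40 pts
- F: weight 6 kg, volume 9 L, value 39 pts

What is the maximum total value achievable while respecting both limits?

77 pts

Feasible sets respecting both limits:
- A+B: weight 21, volume 9, value 77
- A+C: weight 23, volume 11, value 46
- A: weight 11, volume 4, value 41
Best: 77 pts.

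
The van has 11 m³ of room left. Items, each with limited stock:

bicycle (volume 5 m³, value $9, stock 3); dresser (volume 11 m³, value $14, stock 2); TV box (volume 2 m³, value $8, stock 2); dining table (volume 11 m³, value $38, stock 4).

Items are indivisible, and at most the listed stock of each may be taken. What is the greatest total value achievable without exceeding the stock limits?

$38

Best selections within volume 11 and stock limits:
- 1×dining table: volume 11, value 38
- 1×bicycle + 2×TV box: volume 9, value 25
- 2×bicycle: volume 10, value 18
Best: $38.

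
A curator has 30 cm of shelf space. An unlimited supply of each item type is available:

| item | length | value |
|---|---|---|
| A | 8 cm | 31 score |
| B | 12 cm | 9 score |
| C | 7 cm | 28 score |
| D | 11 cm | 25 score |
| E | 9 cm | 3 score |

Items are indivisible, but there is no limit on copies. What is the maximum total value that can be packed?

Best value-per-unit is C at 28/7; filling with it alone gives 4×28 = 112.
Optimal mix: 2×A + 2×C → length 30, value 118.

118 score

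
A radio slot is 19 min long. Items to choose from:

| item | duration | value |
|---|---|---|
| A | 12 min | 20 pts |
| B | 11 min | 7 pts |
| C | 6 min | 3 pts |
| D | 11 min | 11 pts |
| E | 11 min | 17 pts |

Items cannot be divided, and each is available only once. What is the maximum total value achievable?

23 pts

Check high-value combinations within 19 min:
- A+C: duration 12+6=18, value 20+3=23
- A: duration 12, value 20
- C+E: duration 6+11=17, value 3+17=20
- E: duration 11, value 17
- C+D: duration 6+11=17, value 3+11=14
Best: 23 pts.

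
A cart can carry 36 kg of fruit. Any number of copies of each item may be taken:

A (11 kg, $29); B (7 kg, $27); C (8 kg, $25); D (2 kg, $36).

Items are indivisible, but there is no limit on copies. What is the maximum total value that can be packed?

Best value-per-unit is D at 36/2, and filling with it alone uses weight 18×2=36. No mix of the others beats 18×36 = 648.

$648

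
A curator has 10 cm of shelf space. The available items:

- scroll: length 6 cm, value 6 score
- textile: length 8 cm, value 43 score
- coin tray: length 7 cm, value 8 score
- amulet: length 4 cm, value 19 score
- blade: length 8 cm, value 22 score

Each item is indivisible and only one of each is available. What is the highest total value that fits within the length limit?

43 score

This is a 0/1 knapsack; check combinations near the capacity.
- textile: length 8, value 43
- scroll+amulet: length 6+4=10, value 6+19=25
- blade: length 8, value 22
- amulet: length 4, value 19
- coin tray: length 7, value 8
Best: 43 score.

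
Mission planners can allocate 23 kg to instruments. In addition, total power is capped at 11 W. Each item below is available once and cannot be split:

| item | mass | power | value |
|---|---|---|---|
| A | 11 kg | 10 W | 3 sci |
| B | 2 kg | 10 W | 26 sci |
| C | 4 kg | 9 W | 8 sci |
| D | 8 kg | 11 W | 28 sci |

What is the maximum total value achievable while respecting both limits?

Feasible sets respecting both limits:
- D: mass 8, power 11, value 28
- B: mass 2, power 10, value 26
- C: mass 4, power 9, value 8
- A: mass 11, power 10, value 3
Best: 28 sci.

28 sci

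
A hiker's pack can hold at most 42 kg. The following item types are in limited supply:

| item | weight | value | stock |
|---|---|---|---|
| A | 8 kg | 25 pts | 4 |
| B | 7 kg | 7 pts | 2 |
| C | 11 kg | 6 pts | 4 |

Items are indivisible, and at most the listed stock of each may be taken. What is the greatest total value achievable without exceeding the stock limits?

Top feasible selections:
- 4×A + 1×B: weight 39, value 107
- 4×A: weight 32, value 100
- 3×A + 2×B: weight 38, value 89
- 3×A + 1×B + 1×C: weight 42, value 88
Best: 107 pts.

107 pts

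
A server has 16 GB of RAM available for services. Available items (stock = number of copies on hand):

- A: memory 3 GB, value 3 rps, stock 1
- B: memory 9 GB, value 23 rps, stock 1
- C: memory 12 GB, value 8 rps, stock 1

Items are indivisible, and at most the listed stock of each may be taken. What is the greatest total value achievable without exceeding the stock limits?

26 rps

Top feasible selections:
- 1×A + 1×B: memory 12, value 26
- 1×B: memory 9, value 23
- 1×A + 1×C: memory 15, value 11
Best: 26 rps.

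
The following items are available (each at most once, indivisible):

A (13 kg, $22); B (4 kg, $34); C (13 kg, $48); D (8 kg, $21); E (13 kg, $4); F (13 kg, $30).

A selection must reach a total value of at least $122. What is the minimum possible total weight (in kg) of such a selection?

Subsets with value ≥ 122, sorted by total weight:
- B+C+D+F: weight 38, value 133
- A+B+C+D: weight 38, value 125
- A+B+C+F: weight 43, value 134
Minimum weight: 38 kg.

38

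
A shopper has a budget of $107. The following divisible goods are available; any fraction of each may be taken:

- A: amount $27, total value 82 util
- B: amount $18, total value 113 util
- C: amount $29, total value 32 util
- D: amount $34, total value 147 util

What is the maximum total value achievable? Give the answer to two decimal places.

Take in order of value per unit:
- B (113/18 per unit): all 18 → value 113, running total 113.00
- D (147/34 per unit): all 34 → value 147, running total 260.00
- A (82/27 per unit): all 27 → value 82, running total 342.00
- C (32/29 per unit): 28 of 29 → value 28×32/29 = 30.8966, running total 372.90
Total 372.90.

372.90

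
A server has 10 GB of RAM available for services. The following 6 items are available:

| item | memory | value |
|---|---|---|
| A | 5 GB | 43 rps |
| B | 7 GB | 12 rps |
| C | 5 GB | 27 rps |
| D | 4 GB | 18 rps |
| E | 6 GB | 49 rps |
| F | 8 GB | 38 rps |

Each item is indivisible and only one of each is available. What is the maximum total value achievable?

70 rps

Check high-value combinations within 10 GB:
- A+C: memory 5+5=10, value 43+27=70
- D+E: memory 4+6=10, value 18+49=67
- A+D: memory 5+4=9, value 43+18=61
Best: 70 rps.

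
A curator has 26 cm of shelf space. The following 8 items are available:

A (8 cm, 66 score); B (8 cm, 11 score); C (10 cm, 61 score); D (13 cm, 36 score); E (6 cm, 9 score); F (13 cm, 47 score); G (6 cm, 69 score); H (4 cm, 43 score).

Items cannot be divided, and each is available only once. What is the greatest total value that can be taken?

196 score

Check high-value combinations within 26 cm:
- A+C+G: length 8+10+6=24, value 66+61+69=196
- A+B+G+H: length 8+8+6+4=26, value 66+11+69+43=189
- A+E+G+H: length 8+6+6+4=24, value 66+9+69+43=187
Best: 196 score.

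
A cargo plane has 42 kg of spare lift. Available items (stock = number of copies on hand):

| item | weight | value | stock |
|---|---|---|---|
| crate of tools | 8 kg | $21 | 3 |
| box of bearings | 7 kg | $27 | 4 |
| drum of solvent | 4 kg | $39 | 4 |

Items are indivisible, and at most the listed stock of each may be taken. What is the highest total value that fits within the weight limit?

Top feasible selections:
- 3×box of bearings + 4×drum of solvent: weight 37, value 237
- 1×crate of tools + 2×box of bearings + 4×drum of solvent: weight 38, value 231
- 2×crate of tools + 1×box of bearings + 4×drum of solvent: weight 39, value 225
- 4×box of bearings + 3×drum of solvent: weight 40, value 225
Best: $237.

$237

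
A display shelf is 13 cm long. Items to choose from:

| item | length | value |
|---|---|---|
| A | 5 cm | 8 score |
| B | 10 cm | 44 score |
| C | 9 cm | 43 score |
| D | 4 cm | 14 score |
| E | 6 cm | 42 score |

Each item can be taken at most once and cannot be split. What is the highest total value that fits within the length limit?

Check high-value combinations within 13 cm:
- C+D: length 9+4=13, value 43+14=57
- D+E: length 4+6=10, value 14+42=56
- A+E: length 5+6=11, value 8+42=50
Best: 57 score.

57 score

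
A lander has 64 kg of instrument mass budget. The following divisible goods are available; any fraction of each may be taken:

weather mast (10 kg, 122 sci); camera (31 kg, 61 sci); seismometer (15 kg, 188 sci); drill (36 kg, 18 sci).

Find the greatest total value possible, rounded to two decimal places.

Take in order of value per unit:
- seismometer (188/15 per unit): all 15 → value 188, running total 188.00
- weather mast (122/10 per unit): all 10 → value 122, running total 310.00
- camera (61/31 per unit): all 31 → value 61, running total 371.00
- drill (18/36 per unit): 8 of 36 → value 8×18/36 = 4.0000, running total 375.00
Total 375.00.

375.00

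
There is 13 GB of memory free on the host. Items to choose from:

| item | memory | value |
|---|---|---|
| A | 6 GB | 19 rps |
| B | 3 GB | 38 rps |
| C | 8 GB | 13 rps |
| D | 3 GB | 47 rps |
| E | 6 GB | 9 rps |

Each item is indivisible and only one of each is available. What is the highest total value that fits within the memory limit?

Check high-value combinations within 13 GB:
- A+B+D: memory 6+3+3=12, value 19+38+47=104
- B+D+E: memory 3+3+6=12, value 38+47+9=94
- B+D: memory 3+3=6, value 38+47=85
- A+D: memory 6+3=9, value 19+47=66
Best: 104 rps.

104 rps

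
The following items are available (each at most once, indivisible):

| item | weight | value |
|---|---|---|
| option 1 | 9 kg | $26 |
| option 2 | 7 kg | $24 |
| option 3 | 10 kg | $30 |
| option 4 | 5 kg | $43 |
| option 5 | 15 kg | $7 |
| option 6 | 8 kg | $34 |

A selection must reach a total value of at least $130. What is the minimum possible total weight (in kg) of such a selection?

30

Subsets with value ≥ 130, sorted by total weight:
- option 2+option 3+option 4+option 6: weight 30, value 131
- option 1+option 3+option 4+option 6: weight 32, value 133
- option 1+option 2+option 3+option 4+option 6: weight 39, value 157
Minimum weight: 30 kg.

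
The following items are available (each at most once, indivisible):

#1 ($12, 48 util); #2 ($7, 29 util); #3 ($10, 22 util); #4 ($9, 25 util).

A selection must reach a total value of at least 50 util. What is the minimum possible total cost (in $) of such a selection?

16

Subsets with value ≥ 50, sorted by total cost:
- #2+#4: cost 16, value 54
- #2+#3: cost 17, value 51
- #1+#2: cost 19, value 77
- #1+#4: cost 21, value 73
Minimum cost: 16 $.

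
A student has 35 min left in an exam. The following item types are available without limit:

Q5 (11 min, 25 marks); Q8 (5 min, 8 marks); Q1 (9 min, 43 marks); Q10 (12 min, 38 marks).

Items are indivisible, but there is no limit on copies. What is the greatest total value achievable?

137 marks

Best value-per-unit is Q1 at 43/9; filling with it alone gives 3×43 = 129.
Optimal mix: 1×Q8 + 3×Q1 → time 32, value 137.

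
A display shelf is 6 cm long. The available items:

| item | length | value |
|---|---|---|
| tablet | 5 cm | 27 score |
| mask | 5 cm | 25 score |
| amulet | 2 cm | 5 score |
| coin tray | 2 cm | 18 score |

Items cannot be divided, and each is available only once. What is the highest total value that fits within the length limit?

27 score

This is a 0/1 knapsack; check combinations near the capacity.
- tablet: length 5, value 27
- mask: length 5, value 25
- amulet+coin tray: length 2+2=4, value 5+18=23
- coin tray: length 2, value 18
- amulet: length 2, value 5
Best: 27 score.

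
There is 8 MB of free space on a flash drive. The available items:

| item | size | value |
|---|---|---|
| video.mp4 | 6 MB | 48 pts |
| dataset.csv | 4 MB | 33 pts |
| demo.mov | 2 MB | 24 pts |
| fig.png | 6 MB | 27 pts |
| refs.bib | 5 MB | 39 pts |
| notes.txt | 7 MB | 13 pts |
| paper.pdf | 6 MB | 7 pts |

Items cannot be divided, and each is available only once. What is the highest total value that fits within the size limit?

72 pts

Check high-value combinations within 8 MB:
- video.mp4+demo.mov: size 6+2=8, value 48+24=72
- demo.mov+refs.bib: size 2+5=7, value 24+39=63
- dataset.csv+demo.mov: size 4+2=6, value 33+24=57
- demo.mov+fig.png: size 2+6=8, value 24+27=51
Best: 72 pts.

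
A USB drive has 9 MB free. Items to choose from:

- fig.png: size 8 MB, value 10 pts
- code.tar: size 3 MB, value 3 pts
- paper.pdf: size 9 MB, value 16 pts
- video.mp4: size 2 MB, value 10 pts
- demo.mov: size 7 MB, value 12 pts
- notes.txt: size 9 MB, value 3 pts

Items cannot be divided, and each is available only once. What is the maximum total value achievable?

22 pts

Check high-value combinations within 9 MB:
- video.mp4+demo.mov: size 2+7=9, value 10+12=22
- paper.pdf: size 9, value 16
- code.tar+video.mp4: size 3+2=5, value 3+10=13
- demo.mov: size 7, value 12
Best: 22 pts.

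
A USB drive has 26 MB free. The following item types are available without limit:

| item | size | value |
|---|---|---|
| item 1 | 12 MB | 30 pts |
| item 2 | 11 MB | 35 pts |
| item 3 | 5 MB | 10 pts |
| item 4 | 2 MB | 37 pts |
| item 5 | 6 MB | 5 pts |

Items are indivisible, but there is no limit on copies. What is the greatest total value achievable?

481 pts

Best value-per-unit is item 4 at 37/2, and filling with it alone uses size 13×2=26. No mix of the others beats 13×37 = 481.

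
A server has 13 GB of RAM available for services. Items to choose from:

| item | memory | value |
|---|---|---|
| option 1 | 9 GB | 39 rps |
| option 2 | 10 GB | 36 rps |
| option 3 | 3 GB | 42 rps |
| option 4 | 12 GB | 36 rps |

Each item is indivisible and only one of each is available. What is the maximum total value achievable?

81 rps

Check high-value combinations within 13 GB:
- option 1+option 3: memory 9+3=12, value 39+42=81
- option 2+option 3: memory 10+3=13, value 36+42=78
- option 3: memory 3, value 42
Best: 81 rps.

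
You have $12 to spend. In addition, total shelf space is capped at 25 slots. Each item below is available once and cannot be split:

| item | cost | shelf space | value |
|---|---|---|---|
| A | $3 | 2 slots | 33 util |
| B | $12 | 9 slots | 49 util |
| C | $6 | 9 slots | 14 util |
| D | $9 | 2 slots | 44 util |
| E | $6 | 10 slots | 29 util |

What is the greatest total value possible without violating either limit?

77 util

Feasible sets respecting both limits:
- A+D: cost 12, shelf space 4, value 77
- A+E: cost 9, shelf space 12, value 62
- B: cost 12, shelf space 9, value 49
- A+C: cost 9, shelf space 11, value 47
Best: 77 util.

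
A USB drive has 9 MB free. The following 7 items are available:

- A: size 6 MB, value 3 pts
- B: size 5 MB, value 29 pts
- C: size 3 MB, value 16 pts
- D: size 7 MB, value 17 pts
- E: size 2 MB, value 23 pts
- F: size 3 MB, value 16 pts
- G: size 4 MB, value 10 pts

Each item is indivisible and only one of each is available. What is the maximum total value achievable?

Check high-value combinations within 9 MB:
- C+E+F: size 3+2+3=8, value 16+23+16=55
- B+E: size 5+2=7, value 29+23=52
- C+E+G: size 3+2+4=9, value 16+23+10=49
- E+F+G: size 2+3+4=9, value 23+16+10=49
- B+C: size 5+3=8, value 29+16=45
Best: 55 pts.

55 pts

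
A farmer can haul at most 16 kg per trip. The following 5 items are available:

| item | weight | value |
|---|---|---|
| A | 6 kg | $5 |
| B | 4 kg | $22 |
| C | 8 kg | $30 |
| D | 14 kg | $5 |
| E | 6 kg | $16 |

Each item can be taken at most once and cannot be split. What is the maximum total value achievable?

Check high-value combinations within 16 kg:
- B+C: weight 4+8=12, value 22+30=52
- C+E: weight 8+6=14, value 30+16=46
- A+B+E: weight 6+4+6=16, value 5+22+16=43
Best: $52.

$52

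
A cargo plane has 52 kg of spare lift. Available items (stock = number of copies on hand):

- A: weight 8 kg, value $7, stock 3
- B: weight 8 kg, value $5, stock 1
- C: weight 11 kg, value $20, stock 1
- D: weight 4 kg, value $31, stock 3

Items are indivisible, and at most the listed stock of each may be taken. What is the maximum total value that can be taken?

$134

Best selections within weight 52 and stock limits:
- 3×A + 1×C + 3×D: weight 47, value 134
- 2×A + 1×B + 1×C + 3×D: weight 47, value 132
- 2×A + 1×C + 3×D: weight 39, value 127
Best: $134.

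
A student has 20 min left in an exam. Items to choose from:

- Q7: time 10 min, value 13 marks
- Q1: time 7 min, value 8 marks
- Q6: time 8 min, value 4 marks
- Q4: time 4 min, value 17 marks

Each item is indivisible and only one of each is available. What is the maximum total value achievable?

Check high-value combinations within 20 min:
- Q7+Q4: time 10+4=14, value 13+17=30
- Q1+Q6+Q4: time 7+8+4=19, value 8+4+17=29
- Q1+Q4: time 7+4=11, value 8+17=25
- Q6+Q4: time 8+4=12, value 4+17=21
- Q7+Q1: time 10+7=17, value 13+8=21
Best: 30 marks.

30 marks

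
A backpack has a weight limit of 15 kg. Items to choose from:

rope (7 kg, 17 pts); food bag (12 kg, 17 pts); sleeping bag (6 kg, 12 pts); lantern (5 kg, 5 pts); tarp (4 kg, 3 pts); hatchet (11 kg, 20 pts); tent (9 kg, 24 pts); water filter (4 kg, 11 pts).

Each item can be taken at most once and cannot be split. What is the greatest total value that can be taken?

36 pts

This is a 0/1 knapsack; check combinations near the capacity.
- sleeping bag+tent: weight 6+9=15, value 12+24=36
- tent+water filter: weight 9+4=13, value 24+11=35
- rope+tarp+water filter: weight 7+4+4=15, value 17+3+11=31
Best: 36 pts.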